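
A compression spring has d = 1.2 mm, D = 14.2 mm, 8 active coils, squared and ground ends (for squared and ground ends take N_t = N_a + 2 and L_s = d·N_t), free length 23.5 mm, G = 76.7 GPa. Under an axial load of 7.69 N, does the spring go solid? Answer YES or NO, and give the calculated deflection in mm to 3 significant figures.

k = Gd⁴/(8D³N_a) = (76.7×10³)(1.2⁴)/(8·14.2³·8) = 0.86791 N/mm
N_t = 10; L_s = 1.2·10 = 12 mm; δ_solid = L₀ − L_s = 23.5 − 12 = 11.5 mm
δ = F/k = 7.69/0.86791 = 8.8604 mm
δ < δ_solid → spring does not go solid

NO, δ = 8.86 mm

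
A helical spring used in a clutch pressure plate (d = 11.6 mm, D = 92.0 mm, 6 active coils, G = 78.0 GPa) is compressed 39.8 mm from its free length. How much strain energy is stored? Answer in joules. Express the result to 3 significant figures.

29.9 J

k = Gd⁴/(8D³N_a) = (78.0×10³)(11.6⁴)/(8·92.0³·6) = 37.785 N/mm
U = ½kδ² = 0.5 × 37.785 × 39.8² = 29927 N·mm = 29.927 J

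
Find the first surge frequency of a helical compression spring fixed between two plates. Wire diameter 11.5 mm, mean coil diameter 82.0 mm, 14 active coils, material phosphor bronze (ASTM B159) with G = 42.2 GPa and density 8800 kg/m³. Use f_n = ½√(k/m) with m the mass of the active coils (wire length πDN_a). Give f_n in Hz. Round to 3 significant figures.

k = Gd⁴/(8D³N_a) = (42.2×10³)(11.5⁴)/(8·82.0³·14) = 11.952 N/mm = 11952 N/m
Wire length L = πDN_a = π·82.0·14 = 3606.5 mm
m = ρ·(πd²/4)·L = 8800 × 103.87×10⁻⁶ m² × 3.6065 m = 3.2966 kg
f_n = ½√(k/m) = 0.5·√(11952/3.2966) = 0.5·√(3625.6) = 30.107 Hz

30.1 Hz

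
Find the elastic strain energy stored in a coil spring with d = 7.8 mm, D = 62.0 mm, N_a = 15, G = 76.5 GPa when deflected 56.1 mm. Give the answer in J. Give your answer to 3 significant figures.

15.6 J

k = Gd⁴/(8D³N_a) = (76.5×10³)(7.8⁴)/(8·62.0³·15) = 9.9011 N/mm
U = ½kδ² = 0.5 × 9.9011 × 56.1² = 15580 N·mm = 15.58 J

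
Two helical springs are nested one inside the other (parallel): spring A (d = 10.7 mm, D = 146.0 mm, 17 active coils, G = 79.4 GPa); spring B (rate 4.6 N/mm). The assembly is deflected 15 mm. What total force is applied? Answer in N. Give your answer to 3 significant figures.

106 N

k_A = Gd⁴/(8D³N_a) = (79.4×10³)(10.7⁴)/(8·146.0³·17) = 2.459 N/mm
Parallel: k_eq = 2.459 + 4.6 = 7.059 N/mm
F = k_eq·δ = 7.059·15 = 105.88 N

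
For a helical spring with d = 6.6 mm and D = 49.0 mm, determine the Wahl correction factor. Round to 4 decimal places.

C = D/d = 49.0/6.6 = 7.4242
K_W = (4C−1)/(4C−4) + 0.615/C = 28.697/25.697 + 0.0828 = 1.1996

1.1996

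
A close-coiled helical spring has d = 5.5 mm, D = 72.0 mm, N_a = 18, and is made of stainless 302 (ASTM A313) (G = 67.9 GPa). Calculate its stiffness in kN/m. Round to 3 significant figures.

k = Gd⁴/(8D³N_a) = (67.9×10³ × 5.5⁴) / (8 × 72.0³ × 18)
  = 6.21327e+07 / 5.37477e+07 = 1.156 N/mm

1.16 kN/m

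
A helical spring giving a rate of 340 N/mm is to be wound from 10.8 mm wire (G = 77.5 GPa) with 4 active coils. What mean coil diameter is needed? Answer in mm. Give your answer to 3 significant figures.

D = (Gd⁴/(8N_a·k))^(1/3) = (77.5×10³·10.8⁴/(8·4·340))^(1/3)
  = (96909.8)^(1/3) = 45.9328 mm

45.9 mm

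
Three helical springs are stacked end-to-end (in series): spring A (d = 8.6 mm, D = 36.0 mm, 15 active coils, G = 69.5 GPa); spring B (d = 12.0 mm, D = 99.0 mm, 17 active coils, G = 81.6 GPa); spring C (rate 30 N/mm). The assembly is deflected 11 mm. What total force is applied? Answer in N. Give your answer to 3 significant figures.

k_A = Gd⁴/(8D³N_a) = (69.5×10³)(8.6⁴)/(8·36.0³·15) = 67.903 N/mm
k_B = Gd⁴/(8D³N_a) = (81.6×10³)(12.0⁴)/(8·99.0³·17) = 12.822 N/mm
Series: 1/k_eq = 1/67.903 + 1/12.822 + 1/30 = 0.12605; k_eq = 7.9335 N/mm
F = k_eq·δ = 7.9335·11 = 87.268 N

87.3 N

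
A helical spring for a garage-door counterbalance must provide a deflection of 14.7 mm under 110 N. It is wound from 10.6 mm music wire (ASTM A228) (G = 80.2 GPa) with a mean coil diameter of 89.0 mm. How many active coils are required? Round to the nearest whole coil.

24

Required rate k = F/δ = 110/14.7 = 7.483 N/mm
N_a = Gd⁴/(8D³k) = (80.2×10³ × 10.6⁴)/(8 × 89.0³ × 7.483)
    = 1.01251e+09 / 4.22022e+07 = 23.99 → 24 coils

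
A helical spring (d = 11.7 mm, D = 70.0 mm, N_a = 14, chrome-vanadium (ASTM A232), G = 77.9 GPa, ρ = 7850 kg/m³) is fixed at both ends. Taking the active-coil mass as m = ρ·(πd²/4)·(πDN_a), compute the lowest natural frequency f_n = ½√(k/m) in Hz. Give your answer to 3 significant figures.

k = Gd⁴/(8D³N_a) = (77.9×10³)(11.7⁴)/(8·70.0³·14) = 37.999 N/mm = 37999 N/m
Wire length L = πDN_a = π·70.0·14 = 3078.8 mm
m = ρ·(πd²/4)·L = 7850 × 107.51×10⁻⁶ m² × 3.0788 m = 2.5984 kg
f_n = ½√(k/m) = 0.5·√(37999/2.5984) = 0.5·√(14624) = 60.465 Hz

60.5 Hz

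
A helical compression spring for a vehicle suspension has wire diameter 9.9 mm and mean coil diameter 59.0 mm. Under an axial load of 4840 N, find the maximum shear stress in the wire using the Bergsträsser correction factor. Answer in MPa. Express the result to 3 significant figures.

Spring index C = D/d = 59.0/9.9 = 5.9596
K_B = (4C+2)/(4C−3) = 25.838/20.838 = 1.2399
τ₀ = 8FD/(πd³) = 8·4840·59.0/(π·9.9³) = 2.28448e+06/3048.3 = 749.43 MPa
τ_max = K·τ₀ = 1.2399 × 749.43 = 929.25 MPa

929 MPa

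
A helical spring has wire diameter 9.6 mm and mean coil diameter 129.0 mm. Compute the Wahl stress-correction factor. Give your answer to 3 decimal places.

C = D/d = 129.0/9.6 = 13.4375
K_W = (4C−1)/(4C−4) + 0.615/C = 52.750/49.750 + 0.0458 = 1.1061

1.106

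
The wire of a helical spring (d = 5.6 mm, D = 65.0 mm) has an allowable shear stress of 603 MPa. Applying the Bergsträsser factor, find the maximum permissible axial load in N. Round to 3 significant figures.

C = D/d = 65.0/5.6 = 11.6071
K_B = (4C+2)/(4C−3) = 48.429/43.429 = 1.1151
τ_max = K·8FD/(πd³) → F_max = τ_allow·πd³/(8DK)
F_max = 603·π·5.6³/(8·65.0·1.1151) = 3.3268e+05/579.87 = 573.72 N

574 N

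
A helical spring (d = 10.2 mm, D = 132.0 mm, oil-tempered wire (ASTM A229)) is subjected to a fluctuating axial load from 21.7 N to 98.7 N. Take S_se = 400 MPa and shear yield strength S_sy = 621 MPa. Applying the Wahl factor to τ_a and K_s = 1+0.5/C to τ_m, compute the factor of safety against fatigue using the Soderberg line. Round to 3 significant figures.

C = D/d = 132.0/10.2 = 12.9412; K_W = (4C−1)/(4C−4)+0.615/C = 1.1103; K_s = 1+0.5/C = 1.0386
F_a = (F_max−F_min)/2 = 38.5 N; F_m = (F_max+F_min)/2 = 60.2 N
τ_a = K_W·8F_aD/(πd³) = 1.1103 × 12.195 = 13.54 MPa
τ_m = K_s·8F_mD/(πd³) = 1.0386 × 19.068 = 19.805 MPa
Soderberg: 1/n_f = τ_a/S_se + τ_m/S_sy = 13.54/400 + 19.805/621 = 0.03385 + 0.03189 = 0.065743
n_f = 1/0.065743 = 15.21

15.2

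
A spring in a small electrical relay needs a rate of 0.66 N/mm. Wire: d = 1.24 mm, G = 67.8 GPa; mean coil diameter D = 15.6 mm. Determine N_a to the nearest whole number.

N_a = Gd⁴/(8D³k) = (67.8×10³ × 1.24⁴)/(8 × 15.6³ × 0.66)
    = 160294 / 20045.1 = 7.997 → 8 coils

8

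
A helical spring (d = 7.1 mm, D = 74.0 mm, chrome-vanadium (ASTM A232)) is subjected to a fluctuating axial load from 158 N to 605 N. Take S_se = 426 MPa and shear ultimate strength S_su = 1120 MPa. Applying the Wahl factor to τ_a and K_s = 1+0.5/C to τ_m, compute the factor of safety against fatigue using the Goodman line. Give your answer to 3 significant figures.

1.99

C = D/d = 74.0/7.1 = 10.4225; K_W = (4C−1)/(4C−4)+0.615/C = 1.1386; K_s = 1+0.5/C = 1.0480
F_a = (F_max−F_min)/2 = 223.5 N; F_m = (F_max+F_min)/2 = 381.5 N
τ_a = K_W·8F_aD/(πd³) = 1.1386 × 117.67 = 133.98 MPa
τ_m = K_s·8F_mD/(πd³) = 1.0480 × 200.86 = 210.49 MPa
Goodman: 1/n_f = τ_a/S_se + τ_m/S_su = 133.98/426 + 210.49/1120 = 0.31451 + 0.18794 = 0.50245
n_f = 1/0.50245 = 1.99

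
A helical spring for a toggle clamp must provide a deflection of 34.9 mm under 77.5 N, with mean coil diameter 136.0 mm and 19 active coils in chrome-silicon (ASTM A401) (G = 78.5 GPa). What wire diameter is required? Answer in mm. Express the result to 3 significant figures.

Required rate k = F/δ = 77.5/34.9 = 2.2206 N/mm
d = (8D³N_a·k / G)^(1/4) = (8·136.0³·19·2.2206 / (78.5×10³))^0.25
  = (10816)^0.25 = 10.1980 mm

10.2 mm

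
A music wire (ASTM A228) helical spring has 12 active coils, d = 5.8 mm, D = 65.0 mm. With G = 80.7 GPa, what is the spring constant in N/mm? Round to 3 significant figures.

k = Gd⁴/(8D³N_a) = (80.7×10³ × 5.8⁴) / (8 × 65.0³ × 12)
  = 9.13241e+07 / 2.6364e+07 = 3.464 N/mm

3.46 N/mm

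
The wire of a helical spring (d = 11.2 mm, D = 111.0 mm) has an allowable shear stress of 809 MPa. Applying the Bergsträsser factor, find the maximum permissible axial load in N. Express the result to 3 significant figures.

C = D/d = 111.0/11.2 = 9.9107
K_B = (4C+2)/(4C−3) = 41.643/36.643 = 1.1365
τ_max = K·8FD/(πd³) → F_max = τ_allow·πd³/(8DK)
F_max = 809·π·11.2³/(8·111.0·1.1365) = 3.5707e+06/1009.2 = 3538.2 N

3540 N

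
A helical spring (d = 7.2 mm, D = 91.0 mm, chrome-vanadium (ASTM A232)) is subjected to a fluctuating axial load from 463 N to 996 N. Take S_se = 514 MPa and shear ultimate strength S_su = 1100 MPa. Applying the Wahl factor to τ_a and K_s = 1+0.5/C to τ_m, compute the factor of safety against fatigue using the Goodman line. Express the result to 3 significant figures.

1.27

C = D/d = 91.0/7.2 = 12.6389; K_W = (4C−1)/(4C−4)+0.615/C = 1.1131; K_s = 1+0.5/C = 1.0396
F_a = (F_max−F_min)/2 = 266.5 N; F_m = (F_max+F_min)/2 = 729.5 N
τ_a = K_W·8F_aD/(πd³) = 1.1131 × 165.46 = 184.17 MPa
τ_m = K_s·8F_mD/(πd³) = 1.0396 × 452.91 = 470.82 MPa
Goodman: 1/n_f = τ_a/S_se + τ_m/S_su = 184.17/514 + 470.82/1100 = 0.35830 + 0.42802 = 0.78633
n_f = 1/0.78633 = 1.272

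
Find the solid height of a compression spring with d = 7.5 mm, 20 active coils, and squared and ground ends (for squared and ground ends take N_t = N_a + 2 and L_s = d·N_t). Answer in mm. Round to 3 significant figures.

squared and ground ends: N_t = N_a + 2 = 20 + 2 = 22
L_s = d·N_t = 7.5 × 22 = 165 mm

165 mm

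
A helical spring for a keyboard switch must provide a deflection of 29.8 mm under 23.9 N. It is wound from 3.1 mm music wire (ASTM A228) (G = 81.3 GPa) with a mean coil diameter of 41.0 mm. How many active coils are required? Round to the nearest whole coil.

Required rate k = F/δ = 23.9/29.8 = 0.80201 N/mm
N_a = Gd⁴/(8D³k) = (81.3×10³ × 3.1⁴)/(8 × 41.0³ × 0.80201)
    = 7.50823e+06 / 442205 = 16.98 → 17 coils

17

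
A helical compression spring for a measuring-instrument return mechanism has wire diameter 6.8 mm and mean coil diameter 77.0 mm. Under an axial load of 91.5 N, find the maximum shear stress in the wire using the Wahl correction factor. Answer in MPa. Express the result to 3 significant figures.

64.3 MPa

Spring index C = D/d = 77.0/6.8 = 11.3235
K_W = (4C−1)/(4C−4) + 0.615/C = 44.294/41.294 + 0.0543 = 1.1270
τ₀ = 8FD/(πd³) = 8·91.5·77.0/(π·6.8³) = 56364/987.82 = 57.059 MPa
τ_max = K·τ₀ = 1.1270 × 57.059 = 64.303 MPa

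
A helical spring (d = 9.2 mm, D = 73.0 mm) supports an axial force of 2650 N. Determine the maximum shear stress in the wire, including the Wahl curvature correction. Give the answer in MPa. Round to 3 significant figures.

Spring index C = D/d = 73.0/9.2 = 7.9348
K_W = (4C−1)/(4C−4) + 0.615/C = 30.739/27.739 + 0.0775 = 1.1857
τ₀ = 8FD/(πd³) = 8·2650·73.0/(π·9.2³) = 1.5476e+06/2446.3 = 632.62 MPa
τ_max = K·τ₀ = 1.1857 × 632.62 = 750.07 MPa

750 MPa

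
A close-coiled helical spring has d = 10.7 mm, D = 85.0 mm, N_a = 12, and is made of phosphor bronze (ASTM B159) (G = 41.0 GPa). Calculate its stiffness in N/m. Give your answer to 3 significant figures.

9120 N/m

k = Gd⁴/(8D³N_a) = (41.0×10³ × 10.7⁴) / (8 × 85.0³ × 12)
  = 5.37426e+08 / 5.8956e+07 = 9.1157 N/mm = 9115.7 N/m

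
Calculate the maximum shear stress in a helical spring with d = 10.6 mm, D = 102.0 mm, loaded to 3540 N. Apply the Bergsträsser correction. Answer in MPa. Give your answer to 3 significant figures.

881 MPa

Spring index C = D/d = 102.0/10.6 = 9.6226
K_B = (4C+2)/(4C−3) = 40.491/35.491 = 1.1409
τ₀ = 8FD/(πd³) = 8·3540·102.0/(π·10.6³) = 2.88864e+06/3741.7 = 772.02 MPa
τ_max = K·τ₀ = 1.1409 × 772.02 = 880.78 MPa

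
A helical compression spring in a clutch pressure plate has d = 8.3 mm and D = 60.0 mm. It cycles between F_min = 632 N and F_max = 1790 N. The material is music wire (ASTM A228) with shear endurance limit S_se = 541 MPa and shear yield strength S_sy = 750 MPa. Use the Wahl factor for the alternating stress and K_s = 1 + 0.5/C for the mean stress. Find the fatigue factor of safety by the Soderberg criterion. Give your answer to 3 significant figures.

C = D/d = 60.0/8.3 = 7.2289; K_W = (4C−1)/(4C−4)+0.615/C = 1.2055; K_s = 1+0.5/C = 1.0692
F_a = (F_max−F_min)/2 = 579 N; F_m = (F_max+F_min)/2 = 1211 N
τ_a = K_W·8F_aD/(πd³) = 1.2055 × 154.72 = 186.51 MPa
τ_m = K_s·8F_mD/(πd³) = 1.0692 × 323.59 = 345.98 MPa
Soderberg: 1/n_f = τ_a/S_se + τ_m/S_sy = 186.51/541 + 345.98/750 = 0.34475 + 0.46130 = 0.80605
n_f = 1/0.80605 = 1.241

1.24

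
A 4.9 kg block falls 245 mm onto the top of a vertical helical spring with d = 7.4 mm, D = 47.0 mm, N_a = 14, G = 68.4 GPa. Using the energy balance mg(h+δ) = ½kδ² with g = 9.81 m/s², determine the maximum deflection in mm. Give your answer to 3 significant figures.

39.4 mm

k = Gd⁴/(8D³N_a) = (68.4×10³)(7.4⁴)/(8·47.0³·14) = 17.639 N/mm
W = mg = 4.9 × 9.81 = 48.069 N
½kδ² − Wδ − Wh = 0 → δ = (W + √(W² + 2kWh))/k
δ = (48.069 + √(2310.6 + 415463))/17.639 = (48.069 + 646.35)/17.639 = 39.369 mm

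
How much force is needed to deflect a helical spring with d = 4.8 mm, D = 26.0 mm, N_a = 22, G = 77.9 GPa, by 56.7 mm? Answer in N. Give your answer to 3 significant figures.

k = Gd⁴/(8D³N_a) = (77.9×10³)(4.8⁴)/(8·26.0³·22) = 13.368 N/mm
F = k·δ = 13.368 × 56.7 = 757.97 N

758 N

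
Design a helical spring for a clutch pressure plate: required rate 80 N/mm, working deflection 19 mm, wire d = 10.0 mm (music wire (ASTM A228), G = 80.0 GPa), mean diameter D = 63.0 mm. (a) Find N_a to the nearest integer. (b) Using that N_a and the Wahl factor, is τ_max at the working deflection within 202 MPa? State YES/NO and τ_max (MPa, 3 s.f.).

(a) 5 coils; (b) NO, τ_max = 302 MPa

N_a = Gd⁴/(8D³k) = (80.0×10³)(10.0⁴)/(8·63.0³·80) = 4.999 → N_a = 5
Actual rate k = Gd⁴/(8D³·5) = 79.985 N/mm
Working load F = kδ = 79.985·19 = 1519.7 N
C = 63.0/10.0 = 6.3000; K_W = (4C−1)/(4C−4)+0.615/C = 1.2391
τ_max = K_W·8FD/(πd³) = 1.2391·243.81 = 302.11 MPa
τ_max > 202 MPa → exceeds allowable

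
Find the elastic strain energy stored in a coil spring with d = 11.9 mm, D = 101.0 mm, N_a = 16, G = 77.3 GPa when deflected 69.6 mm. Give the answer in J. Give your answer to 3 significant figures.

k = Gd⁴/(8D³N_a) = (77.3×10³)(11.9⁴)/(8·101.0³·16) = 11.754 N/mm
U = ½kδ² = 0.5 × 11.754 × 69.6² = 28470 N·mm = 28.47 J

28.5 J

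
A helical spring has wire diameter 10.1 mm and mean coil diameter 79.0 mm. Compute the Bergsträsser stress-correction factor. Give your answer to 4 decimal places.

1.1768

C = D/d = 79.0/10.1 = 7.8218
K_B = (4C+2)/(4C−3) = 33.287/28.287 = 1.1768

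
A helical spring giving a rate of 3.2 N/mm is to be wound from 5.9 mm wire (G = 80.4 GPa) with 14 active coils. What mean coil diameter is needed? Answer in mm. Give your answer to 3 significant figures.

64.8 mm

D = (Gd⁴/(8N_a·k))^(1/3) = (80.4×10³·5.9⁴/(8·14·3.2))^(1/3)
  = (271829)^(1/3) = 64.7787 mm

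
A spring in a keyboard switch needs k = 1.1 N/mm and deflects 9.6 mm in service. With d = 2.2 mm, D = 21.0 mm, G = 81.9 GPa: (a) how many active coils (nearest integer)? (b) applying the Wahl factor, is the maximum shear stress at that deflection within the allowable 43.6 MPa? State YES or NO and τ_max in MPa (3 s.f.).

N_a = Gd⁴/(8D³k) = (81.9×10³)(2.2⁴)/(8·21.0³·1.1) = 23.54 → N_a = 24
Actual rate k = Gd⁴/(8D³·24) = 1.079 N/mm
Working load F = kδ = 1.079·9.6 = 10.358 N
C = 21.0/2.2 = 9.5455; K_W = (4C−1)/(4C−4)+0.615/C = 1.1522
τ_max = K_W·8FD/(πd³) = 1.1522·52.021 = 59.938 MPa
τ_max > 43.6 MPa → exceeds allowable

(a) 24 coils; (b) NO, τ_max = 59.9 MPa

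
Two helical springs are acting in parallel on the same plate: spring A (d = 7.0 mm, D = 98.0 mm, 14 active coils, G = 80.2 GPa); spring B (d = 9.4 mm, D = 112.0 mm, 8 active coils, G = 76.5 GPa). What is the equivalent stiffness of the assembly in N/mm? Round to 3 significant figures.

8.47 N/mm

k_A = Gd⁴/(8D³N_a) = (80.2×10³)(7.0⁴)/(8·98.0³·14) = 1.8267 N/mm
k_B = Gd⁴/(8D³N_a) = (76.5×10³)(9.4⁴)/(8·112.0³·8) = 6.6426 N/mm
Parallel: k_eq = 1.8267 + 6.6426 = 8.4693 N/mm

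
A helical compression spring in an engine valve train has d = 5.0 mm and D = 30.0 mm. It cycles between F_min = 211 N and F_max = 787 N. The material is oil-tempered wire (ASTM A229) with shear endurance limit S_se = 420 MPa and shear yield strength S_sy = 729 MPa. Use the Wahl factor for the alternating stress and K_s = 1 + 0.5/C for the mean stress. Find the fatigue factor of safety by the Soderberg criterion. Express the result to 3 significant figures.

C = D/d = 30.0/5.0 = 6.0000; K_W = (4C−1)/(4C−4)+0.615/C = 1.2525; K_s = 1+0.5/C = 1.0833
F_a = (F_max−F_min)/2 = 288 N; F_m = (F_max+F_min)/2 = 499 N
τ_a = K_W·8F_aD/(πd³) = 1.2525 × 176.01 = 220.46 MPa
τ_m = K_s·8F_mD/(πd³) = 1.0833 × 304.97 = 330.38 MPa
Soderberg: 1/n_f = τ_a/S_se + τ_m/S_sy = 220.46/420 + 330.38/729 = 0.52489 + 0.45320 = 0.97809
n_f = 1/0.97809 = 1.022

1.02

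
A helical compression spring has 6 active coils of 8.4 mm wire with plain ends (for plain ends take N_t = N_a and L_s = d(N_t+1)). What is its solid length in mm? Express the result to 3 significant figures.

58.8 mm

plain ends: N_t = N_a = 6
L_s = d·(N_t+1) = 8.4 × 7 = 58.8 mm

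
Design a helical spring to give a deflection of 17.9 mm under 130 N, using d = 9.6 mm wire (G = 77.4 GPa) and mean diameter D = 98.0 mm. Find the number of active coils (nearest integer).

Required rate k = F/δ = 130/17.9 = 7.2626 N/mm
N_a = Gd⁴/(8D³k) = (77.4×10³ × 9.6⁴)/(8 × 98.0³ × 7.2626)
    = 6.57394e+08 / 5.46838e+07 = 12.02 → 12 coils

12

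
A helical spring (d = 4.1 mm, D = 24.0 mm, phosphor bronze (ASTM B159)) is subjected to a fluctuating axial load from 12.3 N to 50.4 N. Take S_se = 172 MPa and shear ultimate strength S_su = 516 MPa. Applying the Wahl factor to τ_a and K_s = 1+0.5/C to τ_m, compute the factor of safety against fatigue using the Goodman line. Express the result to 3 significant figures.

5.49

C = D/d = 24.0/4.1 = 5.8537; K_W = (4C−1)/(4C−4)+0.615/C = 1.2596; K_s = 1+0.5/C = 1.0854
F_a = (F_max−F_min)/2 = 19.05 N; F_m = (F_max+F_min)/2 = 31.35 N
τ_a = K_W·8F_aD/(πd³) = 1.2596 × 16.893 = 21.278 MPa
τ_m = K_s·8F_mD/(πd³) = 1.0854 × 27.8 = 30.174 MPa
Goodman: 1/n_f = τ_a/S_se + τ_m/S_su = 21.278/172 + 30.174/516 = 0.12371 + 0.05848 = 0.18218
n_f = 1/0.18218 = 5.489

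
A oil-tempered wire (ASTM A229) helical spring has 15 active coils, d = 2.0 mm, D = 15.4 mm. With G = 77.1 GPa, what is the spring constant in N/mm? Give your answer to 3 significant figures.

k = Gd⁴/(8D³N_a) = (77.1×10³ × 2.0⁴) / (8 × 15.4³ × 15)
  = 1.2336e+06 / 438272 = 2.8147 N/mm

2.81 N/mm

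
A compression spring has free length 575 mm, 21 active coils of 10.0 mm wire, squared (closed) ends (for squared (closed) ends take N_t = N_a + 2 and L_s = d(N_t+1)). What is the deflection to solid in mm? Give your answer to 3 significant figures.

N_t = 23; L_s = 10.0·24 = 240 mm
δ_solid = L₀ − L_s = 575 − 240 = 335 mm

335 mm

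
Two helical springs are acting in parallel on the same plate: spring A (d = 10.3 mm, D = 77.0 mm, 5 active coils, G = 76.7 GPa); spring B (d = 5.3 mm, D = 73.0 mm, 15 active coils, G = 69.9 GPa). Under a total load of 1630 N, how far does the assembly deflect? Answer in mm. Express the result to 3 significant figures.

k_A = Gd⁴/(8D³N_a) = (76.7×10³)(10.3⁴)/(8·77.0³·5) = 47.273 N/mm
k_B = Gd⁴/(8D³N_a) = (69.9×10³)(5.3⁴)/(8·73.0³·15) = 1.1815 N/mm
Parallel: k_eq = 47.273 + 1.1815 = 48.454 N/mm
δ = F/k_eq = 1630/48.454 = 33.64 mm

33.6 mm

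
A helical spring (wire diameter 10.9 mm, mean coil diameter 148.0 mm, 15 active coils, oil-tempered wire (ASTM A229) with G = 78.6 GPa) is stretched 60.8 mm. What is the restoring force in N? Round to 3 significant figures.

173 N

k = Gd⁴/(8D³N_a) = (78.6×10³)(10.9⁴)/(8·148.0³·15) = 2.8521 N/mm
F = k·δ = 2.8521 × 60.8 = 173.41 N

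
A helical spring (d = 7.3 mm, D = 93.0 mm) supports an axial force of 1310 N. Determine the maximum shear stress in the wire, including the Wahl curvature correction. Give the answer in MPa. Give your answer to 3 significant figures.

Spring index C = D/d = 93.0/7.3 = 12.7397
K_W = (4C−1)/(4C−4) + 0.615/C = 49.959/46.959 + 0.0483 = 1.1122
τ₀ = 8FD/(πd³) = 8·1310·93.0/(π·7.3³) = 974640/1222.1 = 797.49 MPa
τ_max = K·τ₀ = 1.1122 × 797.49 = 886.94 MPa

887 MPa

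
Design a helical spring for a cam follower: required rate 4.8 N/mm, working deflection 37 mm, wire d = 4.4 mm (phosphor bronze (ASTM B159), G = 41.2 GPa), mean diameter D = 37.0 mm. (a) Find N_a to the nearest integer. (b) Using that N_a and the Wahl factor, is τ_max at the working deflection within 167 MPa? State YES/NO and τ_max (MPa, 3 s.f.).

N_a = Gd⁴/(8D³k) = (41.2×10³)(4.4⁴)/(8·37.0³·4.8) = 7.939 → N_a = 8
Actual rate k = Gd⁴/(8D³·8) = 4.7635 N/mm
Working load F = kδ = 4.7635·37 = 176.25 N
C = 37.0/4.4 = 8.4091; K_W = (4C−1)/(4C−4)+0.615/C = 1.1744
τ_max = K_W·8FD/(πd³) = 1.1744·194.94 = 228.93 MPa
τ_max > 167 MPa → exceeds allowable

(a) 8 coils; (b) NO, τ_max = 229 MPa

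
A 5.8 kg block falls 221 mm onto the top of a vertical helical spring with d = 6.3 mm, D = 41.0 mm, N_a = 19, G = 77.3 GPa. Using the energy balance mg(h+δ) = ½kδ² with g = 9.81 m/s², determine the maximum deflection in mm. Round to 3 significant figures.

51.7 mm

k = Gd⁴/(8D³N_a) = (77.3×10³)(6.3⁴)/(8·41.0³·19) = 11.624 N/mm
W = mg = 5.8 × 9.81 = 56.898 N
½kδ² − Wδ − Wh = 0 → δ = (W + √(W² + 2kWh))/k
δ = (56.898 + √(3237.4 + 292325))/11.624 = (56.898 + 543.66)/11.624 = 51.666 mm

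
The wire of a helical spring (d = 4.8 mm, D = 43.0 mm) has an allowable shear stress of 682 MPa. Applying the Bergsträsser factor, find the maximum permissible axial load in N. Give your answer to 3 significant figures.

598 N

C = D/d = 43.0/4.8 = 8.9583
K_B = (4C+2)/(4C−3) = 37.833/32.833 = 1.1523
τ_max = K·8FD/(πd³) → F_max = τ_allow·πd³/(8DK)
F_max = 682·π·4.8³/(8·43.0·1.1523) = 2.3695e+05/396.39 = 597.78 N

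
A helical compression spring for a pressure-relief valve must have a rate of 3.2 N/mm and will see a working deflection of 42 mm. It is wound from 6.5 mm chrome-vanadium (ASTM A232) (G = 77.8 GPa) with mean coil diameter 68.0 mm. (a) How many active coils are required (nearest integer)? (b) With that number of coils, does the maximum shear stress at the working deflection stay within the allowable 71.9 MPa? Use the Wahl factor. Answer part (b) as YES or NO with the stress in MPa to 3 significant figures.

N_a = Gd⁴/(8D³k) = (77.8×10³)(6.5⁴)/(8·68.0³·3.2) = 17.25 → N_a = 17
Actual rate k = Gd⁴/(8D³·17) = 3.2476 N/mm
Working load F = kδ = 3.2476·42 = 136.4 N
C = 68.0/6.5 = 10.4615; K_W = (4C−1)/(4C−4)+0.615/C = 1.1381
τ_max = K_W·8FD/(πd³) = 1.1381·86.005 = 97.879 MPa
τ_max > 71.9 MPa → exceeds allowable

(a) 17 coils; (b) NO, τ_max = 97.9 MPa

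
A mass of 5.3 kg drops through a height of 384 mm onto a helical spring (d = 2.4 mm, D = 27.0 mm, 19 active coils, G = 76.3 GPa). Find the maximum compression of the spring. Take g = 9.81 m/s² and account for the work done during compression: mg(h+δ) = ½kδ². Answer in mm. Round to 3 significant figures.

287 mm

k = Gd⁴/(8D³N_a) = (76.3×10³)(2.4⁴)/(8·27.0³·19) = 0.84613 N/mm
W = mg = 5.3 × 9.81 = 51.993 N
½kδ² − Wδ − Wh = 0 → δ = (W + √(W² + 2kWh))/k
δ = (51.993 + √(2703.3 + 33786.3))/0.84613 = (51.993 + 191.02)/0.84613 = 287.21 mm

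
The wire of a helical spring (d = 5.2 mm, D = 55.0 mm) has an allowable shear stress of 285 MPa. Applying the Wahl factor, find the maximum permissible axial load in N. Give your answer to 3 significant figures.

C = D/d = 55.0/5.2 = 10.5769
K_W = (4C−1)/(4C−4) + 0.615/C = 41.308/38.308 + 0.0581 = 1.1365
τ_max = K·8FD/(πd³) → F_max = τ_allow·πd³/(8DK)
F_max = 285·π·5.2³/(8·55.0·1.1365) = 1.2589e+05/500.04 = 251.77 N

252 N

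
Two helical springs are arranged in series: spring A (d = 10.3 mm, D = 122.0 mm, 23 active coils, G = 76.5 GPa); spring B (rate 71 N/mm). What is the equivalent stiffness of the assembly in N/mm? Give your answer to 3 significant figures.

2.49 N/mm

k_A = Gd⁴/(8D³N_a) = (76.5×10³)(10.3⁴)/(8·122.0³·23) = 2.577 N/mm
Series: 1/k_eq = 1/2.577 + 1/71 = 0.40213; k_eq = 2.4867 N/mm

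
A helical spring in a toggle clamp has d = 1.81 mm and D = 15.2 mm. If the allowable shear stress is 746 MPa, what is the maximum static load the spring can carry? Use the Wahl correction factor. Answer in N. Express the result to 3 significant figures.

C = D/d = 15.2/1.81 = 8.3978
K_W = (4C−1)/(4C−4) + 0.615/C = 32.591/29.591 + 0.0732 = 1.1746
τ_max = K·8FD/(πd³) → F_max = τ_allow·πd³/(8DK)
F_max = 746·π·1.81³/(8·15.2·1.1746) = 13897/142.83 = 97.296 N

97.3 N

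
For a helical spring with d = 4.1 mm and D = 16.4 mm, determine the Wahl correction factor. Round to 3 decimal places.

1.404

C = D/d = 16.4/4.1 = 4.0000
K_W = (4C−1)/(4C−4) + 0.615/C = 15.000/12.000 + 0.1537 = 1.4038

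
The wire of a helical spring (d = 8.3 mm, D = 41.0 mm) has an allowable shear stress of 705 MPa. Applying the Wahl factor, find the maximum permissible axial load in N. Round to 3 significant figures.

C = D/d = 41.0/8.3 = 4.9398
K_W = (4C−1)/(4C−4) + 0.615/C = 18.759/15.759 + 0.1245 = 1.3149
τ_max = K·8FD/(πd³) → F_max = τ_allow·πd³/(8DK)
F_max = 705·π·8.3³/(8·41.0·1.3149) = 1.2664e+06/431.28 = 2936.4 N

2940 N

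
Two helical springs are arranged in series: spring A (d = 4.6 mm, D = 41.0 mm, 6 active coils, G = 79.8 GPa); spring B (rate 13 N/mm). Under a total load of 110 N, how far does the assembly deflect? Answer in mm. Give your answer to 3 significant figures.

18.6 mm

k_A = Gd⁴/(8D³N_a) = (79.8×10³)(4.6⁴)/(8·41.0³·6) = 10.8 N/mm
Series: 1/k_eq = 1/10.8 + 1/13 = 0.16951; k_eq = 5.8993 N/mm
δ = F/k_eq = 110/5.8993 = 18.646 mm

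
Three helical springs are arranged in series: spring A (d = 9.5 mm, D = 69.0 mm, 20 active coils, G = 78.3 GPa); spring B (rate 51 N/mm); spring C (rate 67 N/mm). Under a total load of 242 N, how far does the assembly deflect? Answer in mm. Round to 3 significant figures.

k_A = Gd⁴/(8D³N_a) = (78.3×10³)(9.5⁴)/(8·69.0³·20) = 12.134 N/mm
Series: 1/k_eq = 1/12.134 + 1/51 + 1/67 = 0.11695; k_eq = 8.5507 N/mm
δ = F/k_eq = 242/8.5507 = 28.302 mm

28.3 mm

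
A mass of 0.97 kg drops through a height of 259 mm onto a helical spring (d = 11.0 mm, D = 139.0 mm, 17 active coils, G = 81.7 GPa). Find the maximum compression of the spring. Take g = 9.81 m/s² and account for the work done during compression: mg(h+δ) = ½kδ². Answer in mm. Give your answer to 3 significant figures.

41.8 mm

k = Gd⁴/(8D³N_a) = (81.7×10³)(11.0⁴)/(8·139.0³·17) = 3.275 N/mm
W = mg = 0.97 × 9.81 = 9.5157 N
½kδ² − Wδ − Wh = 0 → δ = (W + √(W² + 2kWh))/k
δ = (9.5157 + √(90.549 + 16142.8))/3.275 = (9.5157 + 127.41)/3.275 = 41.81 mm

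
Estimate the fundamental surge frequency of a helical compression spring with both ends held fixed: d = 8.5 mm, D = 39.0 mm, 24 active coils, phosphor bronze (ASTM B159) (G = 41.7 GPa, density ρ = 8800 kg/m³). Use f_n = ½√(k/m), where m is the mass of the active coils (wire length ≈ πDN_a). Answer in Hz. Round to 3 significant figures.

57.0 Hz

k = Gd⁴/(8D³N_a) = (41.7×10³)(8.5⁴)/(8·39.0³·24) = 19.112 N/mm = 19112 N/m
Wire length L = πDN_a = π·39.0·24 = 2940.5 mm
m = ρ·(πd²/4)·L = 8800 × 56.745×10⁻⁶ m² × 2.9405 m = 1.4684 kg
f_n = ½√(k/m) = 0.5·√(19112/1.4684) = 0.5·√(13016) = 57.044 Hz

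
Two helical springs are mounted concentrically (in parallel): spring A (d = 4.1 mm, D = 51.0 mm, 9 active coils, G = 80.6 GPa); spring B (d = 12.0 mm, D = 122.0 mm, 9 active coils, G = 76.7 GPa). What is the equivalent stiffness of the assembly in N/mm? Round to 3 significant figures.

k_A = Gd⁴/(8D³N_a) = (80.6×10³)(4.1⁴)/(8·51.0³·9) = 2.3847 N/mm
k_B = Gd⁴/(8D³N_a) = (76.7×10³)(12.0⁴)/(8·122.0³·9) = 12.165 N/mm
Parallel: k_eq = 2.3847 + 12.165 = 14.55 N/mm

14.5 N/mm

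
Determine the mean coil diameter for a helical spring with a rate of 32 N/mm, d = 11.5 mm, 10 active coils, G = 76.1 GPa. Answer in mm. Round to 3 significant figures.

D = (Gd⁴/(8N_a·k))^(1/3) = (76.1×10³·11.5⁴/(8·10·32))^(1/3)
  = (519919)^(1/3) = 80.4104 mm

80.4 mm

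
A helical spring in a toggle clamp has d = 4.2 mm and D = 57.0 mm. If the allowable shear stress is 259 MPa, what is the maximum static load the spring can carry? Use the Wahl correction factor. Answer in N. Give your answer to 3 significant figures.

C = D/d = 57.0/4.2 = 13.5714
K_W = (4C−1)/(4C−4) + 0.615/C = 53.286/50.286 + 0.0453 = 1.1050
τ_max = K·8FD/(πd³) → F_max = τ_allow·πd³/(8DK)
F_max = 259·π·4.2³/(8·57.0·1.1050) = 60283/503.87 = 119.64 N

120 N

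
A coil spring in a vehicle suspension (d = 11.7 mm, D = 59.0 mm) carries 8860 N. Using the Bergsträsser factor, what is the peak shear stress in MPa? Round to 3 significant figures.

Spring index C = D/d = 59.0/11.7 = 5.0427
K_B = (4C+2)/(4C−3) = 22.171/17.171 = 1.2912
τ₀ = 8FD/(πd³) = 8·8860·59.0/(π·11.7³) = 4.18192e+06/5031.6 = 831.13 MPa
τ_max = K·τ₀ = 1.2912 × 831.13 = 1073.1 MPa

1070 MPa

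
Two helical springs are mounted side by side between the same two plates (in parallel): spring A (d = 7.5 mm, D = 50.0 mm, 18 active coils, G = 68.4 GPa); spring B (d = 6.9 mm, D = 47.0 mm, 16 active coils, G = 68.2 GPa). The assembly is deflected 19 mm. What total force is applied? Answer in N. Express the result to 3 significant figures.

449 N

k_A = Gd⁴/(8D³N_a) = (68.4×10³)(7.5⁴)/(8·50.0³·18) = 12.023 N/mm
k_B = Gd⁴/(8D³N_a) = (68.2×10³)(6.9⁴)/(8·47.0³·16) = 11.633 N/mm
Parallel: k_eq = 12.023 + 11.633 = 23.656 N/mm
F = k_eq·δ = 23.656·19 = 449.46 N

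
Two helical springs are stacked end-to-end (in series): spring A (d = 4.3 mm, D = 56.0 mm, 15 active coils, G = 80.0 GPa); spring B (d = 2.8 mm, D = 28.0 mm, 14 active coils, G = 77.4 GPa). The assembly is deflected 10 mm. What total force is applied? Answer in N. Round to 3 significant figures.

k_A = Gd⁴/(8D³N_a) = (80.0×10³)(4.3⁴)/(8·56.0³·15) = 1.2978 N/mm
k_B = Gd⁴/(8D³N_a) = (77.4×10³)(2.8⁴)/(8·28.0³·14) = 1.935 N/mm
Series: 1/k_eq = 1/1.2978 + 1/1.935 = 1.2873; k_eq = 0.77681 N/mm
F = k_eq·δ = 0.77681·10 = 7.7681 N

7.77 N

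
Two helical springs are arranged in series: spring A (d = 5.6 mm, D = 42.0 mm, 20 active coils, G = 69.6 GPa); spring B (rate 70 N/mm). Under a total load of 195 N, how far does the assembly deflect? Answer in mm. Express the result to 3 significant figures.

36.6 mm

k_A = Gd⁴/(8D³N_a) = (69.6×10³)(5.6⁴)/(8·42.0³·20) = 5.7742 N/mm
Series: 1/k_eq = 1/5.7742 + 1/70 = 0.18747; k_eq = 5.3342 N/mm
δ = F/k_eq = 195/5.3342 = 36.556 mm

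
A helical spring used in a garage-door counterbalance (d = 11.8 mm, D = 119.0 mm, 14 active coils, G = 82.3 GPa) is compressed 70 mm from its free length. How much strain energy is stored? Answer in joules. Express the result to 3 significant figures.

k = Gd⁴/(8D³N_a) = (82.3×10³)(11.8⁴)/(8·119.0³·14) = 8.4541 N/mm
U = ½kδ² = 0.5 × 8.4541 × 70² = 20713 N·mm = 20.713 J

20.7 J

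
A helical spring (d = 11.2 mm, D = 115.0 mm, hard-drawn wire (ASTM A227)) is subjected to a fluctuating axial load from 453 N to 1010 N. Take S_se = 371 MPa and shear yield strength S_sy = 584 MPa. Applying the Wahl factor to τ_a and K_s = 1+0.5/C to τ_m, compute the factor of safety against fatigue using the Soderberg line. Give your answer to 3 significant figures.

2.21

C = D/d = 115.0/11.2 = 10.2679; K_W = (4C−1)/(4C−4)+0.615/C = 1.1408; K_s = 1+0.5/C = 1.0487
F_a = (F_max−F_min)/2 = 278.5 N; F_m = (F_max+F_min)/2 = 731.5 N
τ_a = K_W·8F_aD/(πd³) = 1.1408 × 58.051 = 66.226 MPa
τ_m = K_s·8F_mD/(πd³) = 1.0487 × 152.47 = 159.9 MPa
Soderberg: 1/n_f = τ_a/S_se + τ_m/S_sy = 66.226/371 + 159.9/584 = 0.17851 + 0.27380 = 0.45231
n_f = 1/0.45231 = 2.211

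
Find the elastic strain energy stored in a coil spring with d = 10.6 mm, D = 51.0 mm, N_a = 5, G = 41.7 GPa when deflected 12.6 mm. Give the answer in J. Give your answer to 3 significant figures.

7.88 J

k = Gd⁴/(8D³N_a) = (41.7×10³)(10.6⁴)/(8·51.0³·5) = 99.218 N/mm
U = ½kδ² = 0.5 × 99.218 × 12.6² = 7875.9 N·mm = 7.8759 J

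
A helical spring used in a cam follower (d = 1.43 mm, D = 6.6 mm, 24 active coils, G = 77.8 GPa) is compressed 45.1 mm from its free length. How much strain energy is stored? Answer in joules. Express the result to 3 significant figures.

k = Gd⁴/(8D³N_a) = (77.8×10³)(1.43⁴)/(8·6.6³·24) = 5.8937 N/mm
U = ½kδ² = 0.5 × 5.8937 × 45.1² = 5994 N·mm = 5.994 J

5.99 J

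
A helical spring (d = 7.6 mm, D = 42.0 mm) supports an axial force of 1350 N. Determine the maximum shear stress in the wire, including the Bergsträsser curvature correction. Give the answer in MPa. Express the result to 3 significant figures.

415 MPa

Spring index C = D/d = 42.0/7.6 = 5.5263
K_B = (4C+2)/(4C−3) = 24.105/19.105 = 1.2617
τ₀ = 8FD/(πd³) = 8·1350·42.0/(π·7.6³) = 453600/1379.1 = 328.91 MPa
τ_max = K·τ₀ = 1.2617 × 328.91 = 414.99 MPa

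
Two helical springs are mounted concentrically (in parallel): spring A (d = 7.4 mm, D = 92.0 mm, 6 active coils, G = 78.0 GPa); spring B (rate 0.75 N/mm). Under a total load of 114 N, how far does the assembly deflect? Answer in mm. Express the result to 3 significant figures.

k_A = Gd⁴/(8D³N_a) = (78.0×10³)(7.4⁴)/(8·92.0³·6) = 6.2577 N/mm
Parallel: k_eq = 6.2577 + 0.75 = 7.0077 N/mm
δ = F/k_eq = 114/7.0077 = 16.268 mm

16.3 mm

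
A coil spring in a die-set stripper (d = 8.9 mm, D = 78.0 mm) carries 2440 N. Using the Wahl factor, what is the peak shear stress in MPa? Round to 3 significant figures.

Spring index C = D/d = 78.0/8.9 = 8.7640
K_W = (4C−1)/(4C−4) + 0.615/C = 34.056/31.056 + 0.0702 = 1.1668
τ₀ = 8FD/(πd³) = 8·2440·78.0/(π·8.9³) = 1.52256e+06/2214.7 = 687.47 MPa
τ_max = K·τ₀ = 1.1668 × 687.47 = 802.12 MPa

802 MPa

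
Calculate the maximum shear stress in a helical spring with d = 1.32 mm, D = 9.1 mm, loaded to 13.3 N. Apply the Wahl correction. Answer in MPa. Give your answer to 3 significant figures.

Spring index C = D/d = 9.1/1.32 = 6.8939
K_W = (4C−1)/(4C−4) + 0.615/C = 26.576/23.576 + 0.0892 = 1.2165
τ₀ = 8FD/(πd³) = 8·13.3·9.1/(π·1.32³) = 968.24/7.2256 = 134 MPa
τ_max = K·τ₀ = 1.2165 × 134 = 163.01 MPa

163 MPa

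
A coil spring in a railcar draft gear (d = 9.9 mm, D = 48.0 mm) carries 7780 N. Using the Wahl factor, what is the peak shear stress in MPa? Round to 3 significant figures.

Spring index C = D/d = 48.0/9.9 = 4.8485
K_W = (4C−1)/(4C−4) + 0.615/C = 18.394/15.394 + 0.1268 = 1.3217
τ₀ = 8FD/(πd³) = 8·7780·48.0/(π·9.9³) = 2.98752e+06/3048.3 = 980.07 MPa
τ_max = K·τ₀ = 1.3217 × 980.07 = 1295.4 MPa

1300 MPa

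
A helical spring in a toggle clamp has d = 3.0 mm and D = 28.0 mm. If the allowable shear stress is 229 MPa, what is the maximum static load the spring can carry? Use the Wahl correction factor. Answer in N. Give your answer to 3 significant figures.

C = D/d = 28.0/3.0 = 9.3333
K_W = (4C−1)/(4C−4) + 0.615/C = 36.333/33.333 + 0.0659 = 1.1559
τ_max = K·8FD/(πd³) → F_max = τ_allow·πd³/(8DK)
F_max = 229·π·3.0³/(8·28.0·1.1559) = 19424/258.92 = 75.021 N

75.0 N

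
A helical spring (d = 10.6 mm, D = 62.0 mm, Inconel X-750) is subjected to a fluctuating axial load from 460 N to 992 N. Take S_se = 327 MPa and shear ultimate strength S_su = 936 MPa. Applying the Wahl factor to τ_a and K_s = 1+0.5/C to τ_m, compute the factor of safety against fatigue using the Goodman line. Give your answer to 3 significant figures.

4.04

C = D/d = 62.0/10.6 = 5.8491; K_W = (4C−1)/(4C−4)+0.615/C = 1.2598; K_s = 1+0.5/C = 1.0855
F_a = (F_max−F_min)/2 = 266 N; F_m = (F_max+F_min)/2 = 726 N
τ_a = K_W·8F_aD/(πd³) = 1.2598 × 35.261 = 44.422 MPa
τ_m = K_s·8F_mD/(πd³) = 1.0855 × 96.239 = 104.47 MPa
Goodman: 1/n_f = τ_a/S_se + τ_m/S_su = 44.422/327 + 104.47/936 = 0.13585 + 0.11161 = 0.24746
n_f = 1/0.24746 = 4.041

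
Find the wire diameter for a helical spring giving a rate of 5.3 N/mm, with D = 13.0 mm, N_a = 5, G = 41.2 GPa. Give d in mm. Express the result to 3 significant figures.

d = (8D³N_a·k / G)^(1/4) = (8·13.0³·5·5.3 / (41.2×10³))^0.25
  = (11.305)^0.25 = 1.8337 mm

1.83 mm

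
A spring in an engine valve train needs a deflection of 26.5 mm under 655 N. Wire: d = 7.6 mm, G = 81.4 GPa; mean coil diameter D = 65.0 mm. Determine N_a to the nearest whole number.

Required rate k = F/δ = 655/26.5 = 24.717 N/mm
N_a = Gd⁴/(8D³k) = (81.4×10³ × 7.6⁴)/(8 × 65.0³ × 24.717)
    = 2.71568e+08 / 5.43032e+07 = 5.001 → 5 coils

5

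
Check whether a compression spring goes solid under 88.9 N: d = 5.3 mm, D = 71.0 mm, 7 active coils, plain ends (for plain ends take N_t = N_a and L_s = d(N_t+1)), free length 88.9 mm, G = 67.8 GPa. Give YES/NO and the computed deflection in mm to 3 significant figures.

k = Gd⁴/(8D³N_a) = (67.8×10³)(5.3⁴)/(8·71.0³·7) = 2.6691 N/mm
N_t = 7; L_s = 5.3·8 = 42.4 mm; δ_solid = L₀ − L_s = 88.9 − 42.4 = 46.5 mm
δ = F/k = 88.9/2.6691 = 33.307 mm
δ < δ_solid → spring does not go solid

NO, δ = 33.3 mm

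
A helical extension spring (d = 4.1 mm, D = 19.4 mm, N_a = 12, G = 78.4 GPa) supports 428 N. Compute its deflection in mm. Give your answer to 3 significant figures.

13.5 mm

k = Gd⁴/(8D³N_a) = (78.4×10³)(4.1⁴)/(8·19.4³·12) = 31.606 N/mm
δ = F/k = 428 / 31.606 = 13.542 mm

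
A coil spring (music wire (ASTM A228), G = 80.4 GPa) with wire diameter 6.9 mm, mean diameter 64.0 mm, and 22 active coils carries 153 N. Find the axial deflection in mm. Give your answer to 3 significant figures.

38.7 mm

k = Gd⁴/(8D³N_a) = (80.4×10³)(6.9⁴)/(8·64.0³·22) = 3.95 N/mm
δ = F/k = 153 / 3.95 = 38.734 mm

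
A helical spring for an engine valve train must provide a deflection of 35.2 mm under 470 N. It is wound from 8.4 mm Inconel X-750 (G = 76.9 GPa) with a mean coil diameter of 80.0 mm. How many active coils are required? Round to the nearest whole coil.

7

Required rate k = F/δ = 470/35.2 = 13.352 N/mm
N_a = Gd⁴/(8D³k) = (76.9×10³ × 8.4⁴)/(8 × 80.0³ × 13.352)
    = 3.82863e+08 / 5.46909e+07 = 7 → 7 coils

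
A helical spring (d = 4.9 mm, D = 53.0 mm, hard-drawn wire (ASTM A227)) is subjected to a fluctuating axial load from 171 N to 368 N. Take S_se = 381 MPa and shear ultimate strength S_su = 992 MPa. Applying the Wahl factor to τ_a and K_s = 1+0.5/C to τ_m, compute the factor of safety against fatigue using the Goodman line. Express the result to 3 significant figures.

C = D/d = 53.0/4.9 = 10.8163; K_W = (4C−1)/(4C−4)+0.615/C = 1.1333; K_s = 1+0.5/C = 1.0462
F_a = (F_max−F_min)/2 = 98.5 N; F_m = (F_max+F_min)/2 = 269.5 N
τ_a = K_W·8F_aD/(πd³) = 1.1333 × 113 = 128.05 MPa
τ_m = K_s·8F_mD/(πd³) = 1.0462 × 309.16 = 323.45 MPa
Goodman: 1/n_f = τ_a/S_se + τ_m/S_su = 128.05/381 + 323.45/992 = 0.33610 + 0.32606 = 0.66216
n_f = 1/0.66216 = 1.51

1.51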